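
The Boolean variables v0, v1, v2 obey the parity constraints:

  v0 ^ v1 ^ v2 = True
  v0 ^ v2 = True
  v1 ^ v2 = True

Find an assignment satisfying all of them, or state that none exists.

v0=F, v1=F, v2=T

v0 ^ v1 ^ v2 = F ^ F ^ T = True ✓
v0 ^ v2 = F ^ T = True ✓
v1 ^ v2 = F ^ T = True ✓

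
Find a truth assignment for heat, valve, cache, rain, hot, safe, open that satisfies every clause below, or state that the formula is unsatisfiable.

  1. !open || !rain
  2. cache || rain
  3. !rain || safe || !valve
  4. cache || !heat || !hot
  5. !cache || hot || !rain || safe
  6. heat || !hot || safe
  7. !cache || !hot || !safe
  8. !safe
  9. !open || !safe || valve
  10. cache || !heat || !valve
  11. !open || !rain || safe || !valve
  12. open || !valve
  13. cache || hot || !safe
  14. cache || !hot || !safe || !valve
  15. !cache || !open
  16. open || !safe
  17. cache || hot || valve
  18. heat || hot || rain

Unit clause (!safe) forces safe = False.
Set heat = True.
Set valve = False.
Set cache = True.
  then (!cache || !open) forces open = False.
Set rain = True.
  then (!cache || hot || !rain || safe) forces hot = True.
All clauses satisfied.

heat=T, valve=F, cache=T, rain=T, hot=T, safe=F, open=F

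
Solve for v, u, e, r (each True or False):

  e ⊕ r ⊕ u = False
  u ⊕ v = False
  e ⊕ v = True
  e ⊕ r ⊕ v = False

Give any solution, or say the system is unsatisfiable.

v = False; u = False; e = True; r = True

e ⊕ r ⊕ u = T ⊕ T ⊕ F = False ✓
u ⊕ v = F ⊕ F = False ✓
e ⊕ v = T ⊕ F = True ✓
e ⊕ r ⊕ v = T ⊕ T ⊕ F = False ✓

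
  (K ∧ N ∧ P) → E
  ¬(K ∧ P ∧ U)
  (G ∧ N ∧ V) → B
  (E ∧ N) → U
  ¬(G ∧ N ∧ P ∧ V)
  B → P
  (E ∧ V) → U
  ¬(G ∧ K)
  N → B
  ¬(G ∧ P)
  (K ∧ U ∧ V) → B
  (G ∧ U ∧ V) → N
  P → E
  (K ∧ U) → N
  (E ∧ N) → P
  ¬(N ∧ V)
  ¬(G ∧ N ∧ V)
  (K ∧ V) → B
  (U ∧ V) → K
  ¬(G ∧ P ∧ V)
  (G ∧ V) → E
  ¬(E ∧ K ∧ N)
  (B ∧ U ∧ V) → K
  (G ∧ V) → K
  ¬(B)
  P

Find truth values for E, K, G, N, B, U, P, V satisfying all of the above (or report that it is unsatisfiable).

E=T; K=F; G=F; N=F; B=F; U=F; P=T; V=F

Unit clause (P) forces P = True.
In (¬G ∨ ¬P) only ¬G is left, so G = False.
Unit clause (¬B) forces B = False.
In (B ∨ ¬N) only ¬N is left, so N = False.
In (E ∨ ¬P) only E is left, so E = True.
Set K = False.
Set U = False.
  then (¬E ∨ U ∨ ¬V) forces V = False.
All clauses satisfied.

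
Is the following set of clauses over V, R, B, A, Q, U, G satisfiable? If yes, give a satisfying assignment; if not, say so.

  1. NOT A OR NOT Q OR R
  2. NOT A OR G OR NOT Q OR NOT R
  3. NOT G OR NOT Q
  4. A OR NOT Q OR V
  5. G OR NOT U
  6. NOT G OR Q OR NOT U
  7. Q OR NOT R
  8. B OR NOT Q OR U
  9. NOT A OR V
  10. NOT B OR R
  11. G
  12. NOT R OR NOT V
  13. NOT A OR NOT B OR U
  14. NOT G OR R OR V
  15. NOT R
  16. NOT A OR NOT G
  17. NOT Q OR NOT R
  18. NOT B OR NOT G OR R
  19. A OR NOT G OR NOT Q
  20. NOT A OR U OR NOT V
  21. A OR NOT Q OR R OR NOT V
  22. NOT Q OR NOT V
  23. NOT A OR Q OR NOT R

V: True, R: False, B: False, A: False, Q: False, U: False, G: True

Unit clause (G) forces G = True.
Unit clause (NOT R) forces R = False.
In (NOT A OR NOT G) only NOT A is left, so A = False.
In (NOT B OR NOT G OR R) only NOT B is left, so B = False.
In (A OR NOT G OR NOT Q) only NOT Q is left, so Q = False.
In (NOT G OR Q OR NOT U) only NOT U is left, so U = False.
In (NOT G OR R OR V) only V is left, so V = True.
All clauses satisfied.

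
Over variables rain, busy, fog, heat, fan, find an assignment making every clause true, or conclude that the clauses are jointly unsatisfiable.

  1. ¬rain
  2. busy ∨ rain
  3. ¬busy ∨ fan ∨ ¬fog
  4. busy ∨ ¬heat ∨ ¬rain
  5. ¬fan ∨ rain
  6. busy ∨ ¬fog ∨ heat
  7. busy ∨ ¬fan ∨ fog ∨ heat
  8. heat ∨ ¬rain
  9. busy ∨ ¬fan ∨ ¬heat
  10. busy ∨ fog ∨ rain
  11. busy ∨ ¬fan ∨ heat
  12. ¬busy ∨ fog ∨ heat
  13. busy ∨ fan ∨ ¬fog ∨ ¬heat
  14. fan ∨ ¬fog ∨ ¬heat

rain = False, busy = True, fog = False, heat = True, fan = False

Unit clause (¬rain) forces rain = False.
In (busy ∨ rain) only busy is left, so busy = True.
In (¬fan ∨ rain) only ¬fan is left, so fan = False.
In (¬busy ∨ fan ∨ ¬fog) only ¬fog is left, so fog = False.
In (¬busy ∨ fog ∨ heat) only heat is left, so heat = True.
All clauses satisfied.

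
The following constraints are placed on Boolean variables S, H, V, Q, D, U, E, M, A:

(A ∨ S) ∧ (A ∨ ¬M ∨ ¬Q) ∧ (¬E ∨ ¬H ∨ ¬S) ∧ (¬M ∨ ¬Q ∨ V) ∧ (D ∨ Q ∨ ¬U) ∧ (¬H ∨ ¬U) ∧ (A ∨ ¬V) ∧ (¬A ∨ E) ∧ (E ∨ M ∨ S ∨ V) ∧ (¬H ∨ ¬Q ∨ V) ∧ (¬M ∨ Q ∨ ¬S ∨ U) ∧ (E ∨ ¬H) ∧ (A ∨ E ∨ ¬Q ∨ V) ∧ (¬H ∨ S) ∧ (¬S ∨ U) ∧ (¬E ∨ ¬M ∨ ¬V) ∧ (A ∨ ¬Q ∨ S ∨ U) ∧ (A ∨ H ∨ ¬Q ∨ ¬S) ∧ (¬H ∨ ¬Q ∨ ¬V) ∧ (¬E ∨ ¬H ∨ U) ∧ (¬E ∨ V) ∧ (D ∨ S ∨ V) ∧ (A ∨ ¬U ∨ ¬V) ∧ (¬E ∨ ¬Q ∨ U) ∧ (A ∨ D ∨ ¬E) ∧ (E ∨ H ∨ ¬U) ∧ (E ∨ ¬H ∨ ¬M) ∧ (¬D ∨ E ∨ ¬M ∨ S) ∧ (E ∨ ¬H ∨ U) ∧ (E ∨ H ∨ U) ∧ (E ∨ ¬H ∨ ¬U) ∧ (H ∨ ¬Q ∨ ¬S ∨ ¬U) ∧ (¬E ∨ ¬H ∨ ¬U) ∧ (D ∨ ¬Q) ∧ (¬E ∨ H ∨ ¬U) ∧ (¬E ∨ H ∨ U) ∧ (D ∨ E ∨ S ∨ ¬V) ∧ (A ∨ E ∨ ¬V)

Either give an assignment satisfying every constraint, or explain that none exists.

Unsatisfiable — no assignment works.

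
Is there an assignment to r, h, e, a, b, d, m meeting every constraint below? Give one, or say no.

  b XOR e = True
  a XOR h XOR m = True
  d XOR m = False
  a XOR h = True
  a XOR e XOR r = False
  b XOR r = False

r=F, h=F, e=T, a=T, b=F, d=F, m=F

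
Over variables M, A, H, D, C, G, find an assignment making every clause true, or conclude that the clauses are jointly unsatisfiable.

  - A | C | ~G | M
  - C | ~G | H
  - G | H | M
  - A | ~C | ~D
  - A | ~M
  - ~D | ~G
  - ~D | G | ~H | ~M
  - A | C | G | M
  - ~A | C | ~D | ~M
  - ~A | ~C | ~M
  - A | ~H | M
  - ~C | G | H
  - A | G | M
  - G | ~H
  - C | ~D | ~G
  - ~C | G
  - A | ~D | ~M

Set M = False.
Set A = False.
  then (A | ~H | M) forces H = False.
  then (A | G | M) forces G = True.
  then (A | C | ~G | M) forces C = True.
  then (A | ~C | ~D) forces D = False.
All clauses satisfied.

M = False, A = False, H = False, D = False, C = True, G = True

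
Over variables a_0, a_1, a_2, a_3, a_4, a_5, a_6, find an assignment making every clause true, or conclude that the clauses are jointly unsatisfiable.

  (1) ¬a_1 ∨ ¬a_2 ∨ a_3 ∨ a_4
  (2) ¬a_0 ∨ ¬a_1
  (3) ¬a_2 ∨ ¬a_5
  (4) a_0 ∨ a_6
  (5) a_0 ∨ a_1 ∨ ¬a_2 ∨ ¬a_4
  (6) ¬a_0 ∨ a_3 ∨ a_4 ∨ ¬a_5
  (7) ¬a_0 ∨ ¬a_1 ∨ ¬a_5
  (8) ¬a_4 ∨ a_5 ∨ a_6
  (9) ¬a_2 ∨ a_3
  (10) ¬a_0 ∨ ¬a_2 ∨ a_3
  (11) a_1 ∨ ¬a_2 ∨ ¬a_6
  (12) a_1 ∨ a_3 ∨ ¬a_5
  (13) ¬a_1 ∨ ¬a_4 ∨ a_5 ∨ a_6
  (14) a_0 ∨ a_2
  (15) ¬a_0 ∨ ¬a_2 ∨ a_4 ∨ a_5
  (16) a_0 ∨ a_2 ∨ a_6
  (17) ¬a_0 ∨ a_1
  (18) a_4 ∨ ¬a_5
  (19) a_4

Unit clause (a_4) forces a_4 = True.
Try a_0 = True:
  (¬a_0 ∨ ¬a_1) forces a_1 = False.
  clause (¬a_0 ∨ a_1) is falsified — backtrack.
So a_0 = False.
  then (a_0 ∨ a_6) forces a_6 = True.
  then (a_0 ∨ a_2) forces a_2 = True.
  then (¬a_2 ∨ ¬a_5) forces a_5 = False.
  then (a_0 ∨ a_1 ∨ ¬a_2 ∨ ¬a_4) forces a_1 = True.
  then (¬a_2 ∨ a_3) forces a_3 = True.
All clauses satisfied.

a_0 = False, a_1 = True, a_2 = True, a_3 = True, a_4 = True, a_5 = False, a_6 = True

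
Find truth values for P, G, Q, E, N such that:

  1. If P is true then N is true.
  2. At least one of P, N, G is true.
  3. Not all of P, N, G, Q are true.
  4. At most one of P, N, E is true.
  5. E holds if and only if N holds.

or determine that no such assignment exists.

P = False, G = True, Q = False, E = False, N = False

  (1) P=F ⇒ N: vacuous ✓
  (2) {P, N, G}: 1 true — at least one ✓
  (3) {P, N, G, Q}: 1/4 true — not all ✓
  (4) {P, N, E}: 0 true — at most one ✓
  (5) E=F, N=F — same ✓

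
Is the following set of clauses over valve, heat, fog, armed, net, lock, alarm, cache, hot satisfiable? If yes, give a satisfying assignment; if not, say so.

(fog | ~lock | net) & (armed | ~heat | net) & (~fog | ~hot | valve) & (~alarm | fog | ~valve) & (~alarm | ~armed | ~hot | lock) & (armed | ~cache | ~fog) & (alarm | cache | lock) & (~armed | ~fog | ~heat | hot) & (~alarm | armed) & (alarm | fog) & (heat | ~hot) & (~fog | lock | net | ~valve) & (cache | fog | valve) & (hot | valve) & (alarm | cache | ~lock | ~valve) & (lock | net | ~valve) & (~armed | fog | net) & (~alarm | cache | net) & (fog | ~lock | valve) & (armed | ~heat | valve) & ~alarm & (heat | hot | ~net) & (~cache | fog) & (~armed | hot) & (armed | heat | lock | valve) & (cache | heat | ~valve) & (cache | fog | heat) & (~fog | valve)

valve=T, heat=T, fog=T, armed=T, net=T, lock=T, alarm=F, cache=T, hot=T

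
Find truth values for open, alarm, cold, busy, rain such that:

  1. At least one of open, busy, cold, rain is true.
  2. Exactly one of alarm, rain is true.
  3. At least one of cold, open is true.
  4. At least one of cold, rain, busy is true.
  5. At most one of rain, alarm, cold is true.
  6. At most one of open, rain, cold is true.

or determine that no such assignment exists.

open = True; alarm = True; cold = False; busy = True; rain = False

  (1) {open, busy, cold, rain}: 2 true — at least one ✓
  (2) {alarm, rain}: 1 true — exactly one ✓
  (3) {cold, open}: 1 true — at least one ✓
  (4) {cold, rain, busy}: 1 true — at least one ✓
  (5) {rain, alarm, cold}: 1 true — at most one ✓
  (6) {open, rain, cold}: 1 true — at most one ✓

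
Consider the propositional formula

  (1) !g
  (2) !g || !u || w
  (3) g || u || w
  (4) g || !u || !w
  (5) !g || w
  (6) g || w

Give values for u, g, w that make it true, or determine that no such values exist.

Unit clause (!g) forces g = False.
In (g || w) only w is left, so w = True.
In (g || !u || !w) only !u is left, so u = False.
Check each clause:
  (!g): !g holds.
  (!g || !u || w): !g holds.
  (g || u || w): w holds.
  (g || !u || !w): !u holds.
  (!g || w): !g holds.
  (g || w): w holds.
All clauses satisfied.

u = False, g = False, w = True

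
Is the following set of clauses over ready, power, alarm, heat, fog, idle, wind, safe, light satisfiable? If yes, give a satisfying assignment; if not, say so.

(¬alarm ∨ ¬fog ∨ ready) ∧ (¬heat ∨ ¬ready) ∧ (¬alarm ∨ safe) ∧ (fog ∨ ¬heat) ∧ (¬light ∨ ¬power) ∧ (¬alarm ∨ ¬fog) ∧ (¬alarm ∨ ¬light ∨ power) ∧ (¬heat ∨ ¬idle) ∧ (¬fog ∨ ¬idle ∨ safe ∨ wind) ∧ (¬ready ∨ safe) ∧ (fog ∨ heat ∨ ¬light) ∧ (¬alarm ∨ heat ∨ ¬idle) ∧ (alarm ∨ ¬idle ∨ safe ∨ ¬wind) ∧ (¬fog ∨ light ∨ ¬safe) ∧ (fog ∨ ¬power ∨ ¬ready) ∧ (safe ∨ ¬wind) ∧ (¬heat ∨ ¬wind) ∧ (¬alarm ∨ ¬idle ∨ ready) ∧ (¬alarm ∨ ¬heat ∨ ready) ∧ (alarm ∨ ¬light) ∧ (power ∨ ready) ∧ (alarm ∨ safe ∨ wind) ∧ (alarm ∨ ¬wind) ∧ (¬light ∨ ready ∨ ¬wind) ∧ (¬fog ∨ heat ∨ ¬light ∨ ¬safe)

Set ready = True.
  then (¬heat ∨ ¬ready) forces heat = False.
  then (¬ready ∨ safe) forces safe = True.
Set power = False.
Set alarm = False.
  then (alarm ∨ ¬light) forces light = False.
  then (alarm ∨ ¬wind) forces wind = False.
  then (¬fog ∨ light ∨ ¬safe) forces fog = False.
Set idle = False.
All clauses satisfied.

ready = True; power = False; alarm = False; heat = False; fog = False; idle = False; wind = False; safe = True; light = False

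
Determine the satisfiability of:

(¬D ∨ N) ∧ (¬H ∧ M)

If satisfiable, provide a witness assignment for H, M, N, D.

H: False, M: True, N: True, D: False

  ¬D ∨ N = True
    ¬D = True
  ¬H ∧ M = True
    ¬H = True
Both conjuncts True, so the formula holds.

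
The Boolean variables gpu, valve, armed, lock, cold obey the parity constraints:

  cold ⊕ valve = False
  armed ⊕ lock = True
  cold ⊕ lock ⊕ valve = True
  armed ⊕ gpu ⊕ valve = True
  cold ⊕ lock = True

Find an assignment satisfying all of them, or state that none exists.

gpu = True, valve = False, armed = False, lock = True, cold = False

cold ⊕ valve = F ⊕ F = False ✓
armed ⊕ lock = F ⊕ T = True ✓
cold ⊕ lock ⊕ valve = F ⊕ T ⊕ F = True ✓
armed ⊕ gpu ⊕ valve = F ⊕ T ⊕ F = True ✓
cold ⊕ lock = F ⊕ T = True ✓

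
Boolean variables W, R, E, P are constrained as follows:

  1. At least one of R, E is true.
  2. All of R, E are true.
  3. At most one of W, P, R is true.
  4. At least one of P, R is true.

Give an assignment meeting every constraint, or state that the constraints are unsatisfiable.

W = False; R = True; E = True; P = False

  (1) {R, E}: 2 true — at least one ✓
  (2) {R, E}: all 2 true ✓
  (3) {W, P, R}: 1 true — at most one ✓
  (4) {P, R}: 1 true — at least one ✓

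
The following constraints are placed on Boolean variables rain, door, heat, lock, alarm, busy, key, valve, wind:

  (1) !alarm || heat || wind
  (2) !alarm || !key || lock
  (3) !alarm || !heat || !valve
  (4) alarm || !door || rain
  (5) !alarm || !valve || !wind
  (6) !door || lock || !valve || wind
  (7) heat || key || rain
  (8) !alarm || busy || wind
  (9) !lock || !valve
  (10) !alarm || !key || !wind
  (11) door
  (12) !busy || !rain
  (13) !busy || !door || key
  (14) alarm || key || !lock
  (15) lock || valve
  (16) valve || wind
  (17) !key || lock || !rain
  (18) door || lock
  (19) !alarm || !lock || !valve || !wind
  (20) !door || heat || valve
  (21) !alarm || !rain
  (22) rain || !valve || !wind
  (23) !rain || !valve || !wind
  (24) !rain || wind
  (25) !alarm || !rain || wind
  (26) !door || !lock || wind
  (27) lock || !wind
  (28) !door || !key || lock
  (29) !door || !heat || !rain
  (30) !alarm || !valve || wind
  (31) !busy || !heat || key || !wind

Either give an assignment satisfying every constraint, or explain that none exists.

rain = False, door = True, heat = True, lock = True, alarm = True, busy = False, key = False, valve = False, wind = True

Unit clause (door) forces door = True.
Set rain = False.
  then (alarm || !door || rain) forces alarm = True.
Try heat = False:
  (!alarm || heat || wind) forces wind = True.
  (!alarm || !valve || !wind) forces valve = False.
  clause (!door || heat || valve) is falsified — backtrack.
So heat = True.
  then (!alarm || !heat || !valve) forces valve = False.
  then (lock || valve) forces lock = True.
  then (valve || wind) forces wind = True.
  then (!alarm || !key || !wind) forces key = False.
  then (!busy || !door || key) forces busy = False.
All clauses satisfied.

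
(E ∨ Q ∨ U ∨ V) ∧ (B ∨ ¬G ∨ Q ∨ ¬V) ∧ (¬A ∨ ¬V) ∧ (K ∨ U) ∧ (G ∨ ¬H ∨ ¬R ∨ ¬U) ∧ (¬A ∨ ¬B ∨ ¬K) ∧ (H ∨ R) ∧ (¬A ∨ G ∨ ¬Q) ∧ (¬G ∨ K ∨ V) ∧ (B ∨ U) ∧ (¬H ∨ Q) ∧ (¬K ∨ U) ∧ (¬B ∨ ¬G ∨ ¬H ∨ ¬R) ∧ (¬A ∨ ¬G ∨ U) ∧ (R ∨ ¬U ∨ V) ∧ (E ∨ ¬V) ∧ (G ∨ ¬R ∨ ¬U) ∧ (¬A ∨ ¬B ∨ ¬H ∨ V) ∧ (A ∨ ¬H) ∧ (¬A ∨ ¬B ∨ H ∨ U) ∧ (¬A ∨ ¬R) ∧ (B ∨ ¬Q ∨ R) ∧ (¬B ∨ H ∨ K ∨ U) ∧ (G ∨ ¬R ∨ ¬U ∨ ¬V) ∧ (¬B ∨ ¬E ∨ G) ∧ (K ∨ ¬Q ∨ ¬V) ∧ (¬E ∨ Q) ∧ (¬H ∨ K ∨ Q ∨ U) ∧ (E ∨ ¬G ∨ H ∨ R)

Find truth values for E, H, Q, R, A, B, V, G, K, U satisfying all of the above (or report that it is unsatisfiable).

E = False, H = False, Q = False, R = True, A = False, B = True, V = False, G = True, K = True, U = True

Set E = False.
  then (E ∨ ¬V) forces V = False.
Set H = False.
  then (H ∨ R) forces R = True.
  then (¬A ∨ ¬R) forces A = False.
Set Q = False.
  then (E ∨ Q ∨ U ∨ V) forces U = True.
  then (G ∨ ¬R ∨ ¬U) forces G = True.
  then (¬G ∨ K ∨ V) forces K = True.
Set B = True.
All clauses satisfied.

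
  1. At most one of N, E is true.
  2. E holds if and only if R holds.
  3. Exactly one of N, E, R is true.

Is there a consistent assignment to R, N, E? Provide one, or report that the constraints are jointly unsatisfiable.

R = False, N = True, E = False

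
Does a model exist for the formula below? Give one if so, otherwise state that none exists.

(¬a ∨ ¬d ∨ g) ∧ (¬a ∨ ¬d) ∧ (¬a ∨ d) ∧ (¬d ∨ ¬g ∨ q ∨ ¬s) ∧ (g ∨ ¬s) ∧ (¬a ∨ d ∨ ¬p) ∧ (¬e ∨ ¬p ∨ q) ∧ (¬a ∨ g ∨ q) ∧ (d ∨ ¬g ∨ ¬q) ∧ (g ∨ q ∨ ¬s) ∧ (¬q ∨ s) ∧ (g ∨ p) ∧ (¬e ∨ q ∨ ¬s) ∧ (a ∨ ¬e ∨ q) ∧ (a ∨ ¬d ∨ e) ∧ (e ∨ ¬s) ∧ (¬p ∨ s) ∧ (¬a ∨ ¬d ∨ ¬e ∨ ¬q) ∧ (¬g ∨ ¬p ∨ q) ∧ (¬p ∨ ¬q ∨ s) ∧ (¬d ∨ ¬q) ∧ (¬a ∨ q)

p: False, e: False, q: False, g: True, a: False, d: False, s: False

Set p = False.
  then (g ∨ p) forces g = True.
Set e = False.
  then (e ∨ ¬s) forces s = False.
  then (¬q ∨ s) forces q = False.
  then (¬a ∨ q) forces a = False.
  then (a ∨ ¬d ∨ e) forces d = False.
All clauses satisfied.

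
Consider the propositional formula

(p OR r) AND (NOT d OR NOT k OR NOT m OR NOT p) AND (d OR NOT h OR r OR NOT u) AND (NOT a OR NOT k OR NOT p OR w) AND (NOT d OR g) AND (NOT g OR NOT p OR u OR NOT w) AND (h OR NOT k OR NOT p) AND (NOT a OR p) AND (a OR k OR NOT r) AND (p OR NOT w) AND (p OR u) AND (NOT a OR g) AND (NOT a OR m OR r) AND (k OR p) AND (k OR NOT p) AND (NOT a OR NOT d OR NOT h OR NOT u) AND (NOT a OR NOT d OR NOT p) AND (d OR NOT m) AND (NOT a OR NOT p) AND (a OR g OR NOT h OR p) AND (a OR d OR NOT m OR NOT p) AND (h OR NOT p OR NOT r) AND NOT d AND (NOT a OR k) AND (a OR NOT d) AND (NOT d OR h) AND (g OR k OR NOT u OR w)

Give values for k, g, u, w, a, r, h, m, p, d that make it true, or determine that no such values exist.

k = True; g = False; u = False; w = True; a = False; r = False; h = True; m = False; p = True; d = False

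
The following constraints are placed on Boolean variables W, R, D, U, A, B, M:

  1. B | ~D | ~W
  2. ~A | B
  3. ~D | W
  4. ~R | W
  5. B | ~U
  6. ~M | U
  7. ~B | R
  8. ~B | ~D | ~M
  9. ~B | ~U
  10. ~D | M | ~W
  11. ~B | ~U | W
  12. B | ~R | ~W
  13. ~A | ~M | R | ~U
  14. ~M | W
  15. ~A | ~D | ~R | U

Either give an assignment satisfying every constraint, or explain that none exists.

Set W = True.
Set R = True.
  then (B | ~R | ~W) forces B = True.
  then (~B | ~U) forces U = False.
  then (~M | U) forces M = False.
  then (~D | M | ~W) forces D = False.
Set A = False.
All clauses satisfied.

W = True; R = True; D = False; U = False; A = False; B = True; M = False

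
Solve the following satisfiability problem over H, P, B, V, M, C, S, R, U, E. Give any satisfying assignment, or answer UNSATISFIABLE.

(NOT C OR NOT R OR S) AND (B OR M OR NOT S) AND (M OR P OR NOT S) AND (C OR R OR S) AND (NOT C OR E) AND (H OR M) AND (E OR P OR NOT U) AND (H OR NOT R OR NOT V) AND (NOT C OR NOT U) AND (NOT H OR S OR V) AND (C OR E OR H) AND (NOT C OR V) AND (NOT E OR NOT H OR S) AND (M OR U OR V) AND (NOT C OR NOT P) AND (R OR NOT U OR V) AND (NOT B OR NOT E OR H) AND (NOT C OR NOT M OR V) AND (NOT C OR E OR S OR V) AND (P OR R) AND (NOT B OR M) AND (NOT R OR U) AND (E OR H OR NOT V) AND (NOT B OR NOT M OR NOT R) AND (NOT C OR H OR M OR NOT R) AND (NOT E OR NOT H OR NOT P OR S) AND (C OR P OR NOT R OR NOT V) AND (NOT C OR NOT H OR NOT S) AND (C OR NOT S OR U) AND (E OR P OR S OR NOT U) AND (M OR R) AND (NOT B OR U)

H: False, P: True, B: False, V: False, M: True, C: False, S: True, R: True, U: True, E: True

Set H = False.
  then (H OR M) forces M = True.
Set P = True.
  then (NOT C OR NOT P) forces C = False.
  then (C OR E OR H) forces E = True.
  then (NOT B OR NOT E OR H) forces B = False.
Set V = False.
Set S = True.
  then (C OR NOT S OR U) forces U = True.
  then (R OR NOT U OR V) forces R = True.
All clauses satisfied.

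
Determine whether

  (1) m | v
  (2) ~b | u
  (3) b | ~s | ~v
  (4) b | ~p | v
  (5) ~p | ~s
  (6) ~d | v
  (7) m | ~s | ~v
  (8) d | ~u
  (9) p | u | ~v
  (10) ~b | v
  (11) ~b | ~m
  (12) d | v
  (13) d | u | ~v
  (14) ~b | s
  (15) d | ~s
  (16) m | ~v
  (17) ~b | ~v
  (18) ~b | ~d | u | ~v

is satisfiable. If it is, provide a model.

b = False; d = True; m = True; v = True; p = True; u = True; s = False

Try b = True:
  (~b | u) forces u = True.
  (d | ~u) forces d = True.
  (~d | v) forces v = True.
  clause (~b | ~v) is falsified — backtrack.
So b = False.
Try d = False:
  (d | ~u) forces u = False.
  (d | v) forces v = True.
  clause (d | u | ~v) is falsified — backtrack.
So d = True.
  then (~d | v) forces v = True.
  then (m | ~v) forces m = True.
  then (b | ~s | ~v) forces s = False.
Set p = True.
Set u = True.
All clauses satisfied.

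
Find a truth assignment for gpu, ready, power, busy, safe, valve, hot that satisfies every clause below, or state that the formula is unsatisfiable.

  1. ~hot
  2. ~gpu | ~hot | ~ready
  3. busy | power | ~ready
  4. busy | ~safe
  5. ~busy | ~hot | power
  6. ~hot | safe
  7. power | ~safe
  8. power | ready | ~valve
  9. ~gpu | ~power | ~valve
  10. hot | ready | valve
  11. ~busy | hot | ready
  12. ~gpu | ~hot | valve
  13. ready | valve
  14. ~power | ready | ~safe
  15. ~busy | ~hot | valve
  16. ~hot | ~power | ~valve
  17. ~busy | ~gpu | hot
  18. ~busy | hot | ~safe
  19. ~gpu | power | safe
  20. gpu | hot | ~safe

gpu = False, ready = True, power = True, busy = False, safe = False, valve = False, hot = False

Unit clause (~hot) forces hot = False.
Set gpu = False.
  then (gpu | hot | ~safe) forces safe = False.
Set ready = True.
Set power = True.
Set busy = False.
Set valve = False.
All clauses satisfied.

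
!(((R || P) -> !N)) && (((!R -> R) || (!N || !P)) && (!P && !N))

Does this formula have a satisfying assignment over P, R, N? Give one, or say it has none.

Unsatisfiable

Case N = True: the conjunct !N is False.
Case N = False: the conjunct !(((R || P) -> !N)) becomes !(((R || P) -> True)) = False.
Both cases fail — unsatisfiable.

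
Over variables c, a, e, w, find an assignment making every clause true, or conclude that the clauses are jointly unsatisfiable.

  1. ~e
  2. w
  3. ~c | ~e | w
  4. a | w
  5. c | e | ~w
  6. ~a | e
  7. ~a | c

c=T, a=F, e=F, w=T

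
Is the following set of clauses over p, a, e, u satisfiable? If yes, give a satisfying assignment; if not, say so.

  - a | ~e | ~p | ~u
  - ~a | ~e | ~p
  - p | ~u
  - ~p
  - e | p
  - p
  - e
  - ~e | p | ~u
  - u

Case p = True:
  Clause (~p) is falsified — contradiction.
Case p = False:
  Clause (p) is falsified — contradiction.
Both cases fail, so the formula is unsatisfiable.

No satisfying assignment exists.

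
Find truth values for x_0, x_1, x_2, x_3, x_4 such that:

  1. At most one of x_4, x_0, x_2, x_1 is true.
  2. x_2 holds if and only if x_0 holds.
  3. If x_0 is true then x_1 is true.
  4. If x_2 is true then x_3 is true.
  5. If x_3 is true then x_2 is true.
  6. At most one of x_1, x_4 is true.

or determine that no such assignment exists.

x_0 = False, x_1 = False, x_2 = False, x_3 = False, x_4 = False

  (1) {x_4, x_0, x_2, x_1}: 0 true — at most one ✓
  (2) x_2=F, x_0=F — same ✓
  (3) x_0=F ⇒ x_1: vacuous ✓
  (4) x_2=F ⇒ x_3: vacuous ✓
  (5) x_3=F ⇒ x_2: vacuous ✓
  (6) {x_1, x_4}: 0 true — at most one ✓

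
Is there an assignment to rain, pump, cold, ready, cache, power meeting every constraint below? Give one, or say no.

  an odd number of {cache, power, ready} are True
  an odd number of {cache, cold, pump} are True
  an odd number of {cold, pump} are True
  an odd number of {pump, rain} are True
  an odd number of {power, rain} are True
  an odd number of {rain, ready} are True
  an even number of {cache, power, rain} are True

No satisfying assignment exists.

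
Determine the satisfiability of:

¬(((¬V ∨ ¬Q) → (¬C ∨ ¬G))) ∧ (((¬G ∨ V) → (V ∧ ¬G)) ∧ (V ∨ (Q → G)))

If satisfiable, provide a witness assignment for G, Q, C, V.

G=T; Q=F; C=T; V=F

  ¬(((¬V ∨ ¬Q) → (¬C ∨ ¬G))) = True
    (¬V ∨ ¬Q) → (¬C ∨ ¬G) = False
      ¬V ∨ ¬Q = True
        ¬V = True
        ¬Q = True
      ¬C ∨ ¬G = False
        ¬C = False
        ¬G = False
  ((¬G ∨ V) → (V ∧ ¬G)) ∧ (V ∨ (Q → G)) = True
    (¬G ∨ V) → (V ∧ ¬G) = True
      ¬G ∨ V = False
        ¬G = False
      V ∧ ¬G = False
        ¬G = False
    V ∨ (Q → G) = True
      Q → G = True
Both conjuncts True, so the formula holds.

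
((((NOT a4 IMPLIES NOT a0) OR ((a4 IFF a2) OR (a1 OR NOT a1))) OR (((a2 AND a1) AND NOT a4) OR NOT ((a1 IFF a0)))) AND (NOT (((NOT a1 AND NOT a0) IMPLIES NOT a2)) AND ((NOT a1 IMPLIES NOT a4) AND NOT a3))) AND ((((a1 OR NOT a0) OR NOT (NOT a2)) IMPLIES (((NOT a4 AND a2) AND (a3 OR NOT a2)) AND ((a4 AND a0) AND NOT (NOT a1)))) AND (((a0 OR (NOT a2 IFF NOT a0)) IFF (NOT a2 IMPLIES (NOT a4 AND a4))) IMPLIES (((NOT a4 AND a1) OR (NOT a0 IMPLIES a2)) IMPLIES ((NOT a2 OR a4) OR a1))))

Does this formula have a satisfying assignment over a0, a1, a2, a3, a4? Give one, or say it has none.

Case a0 = True: the conjunct NOT (((NOT a1 AND NOT a0) IMPLIES NOT a2)) becomes NOT ((False IMPLIES NOT a2)) = False.
Case a0 = False: the conjunct ((a1 OR NOT a0) OR NOT (NOT a2)) IMPLIES (((NOT a4 AND a2) AND (a3 OR NOT a2)) AND ((a4 AND a0) AND NOT (NOT a1))) becomes (True OR NOT (NOT a2)) IMPLIES (((NOT a4 AND a2) AND (a3 OR NOT a2)) AND False) = False.
Both cases fail — unsatisfiable.

Unsatisfiable — no assignment works.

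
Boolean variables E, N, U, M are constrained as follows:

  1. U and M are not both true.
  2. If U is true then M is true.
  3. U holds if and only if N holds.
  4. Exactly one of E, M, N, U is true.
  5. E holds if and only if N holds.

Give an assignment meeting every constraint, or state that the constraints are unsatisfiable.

E: False; N: False; U: False; M: True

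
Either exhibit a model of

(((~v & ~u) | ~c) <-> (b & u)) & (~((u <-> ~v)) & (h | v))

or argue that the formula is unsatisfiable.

c: True, v: True, u: True, b: False, h: False

  ((~v & ~u) | ~c) <-> (b & u) = True
    (~v & ~u) | ~c = False
      ~v & ~u = False
        ~v = False
        ~u = False
      ~c = False
    b & u = False
  ~((u <-> ~v)) & (h | v) = True
    ~((u <-> ~v)) = True
      u <-> ~v = False
        ~v = False
    h | v = True
Both conjuncts True, so the formula holds.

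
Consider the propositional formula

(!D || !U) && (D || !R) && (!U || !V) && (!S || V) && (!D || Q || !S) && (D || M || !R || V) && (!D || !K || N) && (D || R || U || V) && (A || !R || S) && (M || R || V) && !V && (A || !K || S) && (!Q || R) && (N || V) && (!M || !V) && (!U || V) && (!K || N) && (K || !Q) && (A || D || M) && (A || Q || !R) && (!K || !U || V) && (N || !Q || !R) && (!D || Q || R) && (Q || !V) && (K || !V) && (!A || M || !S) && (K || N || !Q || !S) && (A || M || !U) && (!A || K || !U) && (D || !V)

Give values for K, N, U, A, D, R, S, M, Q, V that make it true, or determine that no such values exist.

K = True; N = True; U = False; A = True; D = True; R = True; S = False; M = True; Q = False; V = False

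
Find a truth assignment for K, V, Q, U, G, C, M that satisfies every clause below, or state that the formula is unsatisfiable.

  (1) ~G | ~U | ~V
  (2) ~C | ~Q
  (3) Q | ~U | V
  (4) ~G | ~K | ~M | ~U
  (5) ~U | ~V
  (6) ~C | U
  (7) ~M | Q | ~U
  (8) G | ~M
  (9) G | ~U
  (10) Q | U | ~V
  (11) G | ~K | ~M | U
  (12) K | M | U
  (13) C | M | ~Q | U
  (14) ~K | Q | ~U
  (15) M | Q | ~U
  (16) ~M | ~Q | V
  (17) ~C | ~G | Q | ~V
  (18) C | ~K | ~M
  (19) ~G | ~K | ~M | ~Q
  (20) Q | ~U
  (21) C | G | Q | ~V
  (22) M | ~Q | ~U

Set K = False.
Set V = True.
  then (~U | ~V) forces U = False.
  then (~C | U) forces C = False.
  then (Q | U | ~V) forces Q = True.
  then (K | M | U) forces M = True.
  then (G | ~M) forces G = True.
All clauses satisfied.

K: False, V: True, Q: True, U: False, G: True, C: False, M: True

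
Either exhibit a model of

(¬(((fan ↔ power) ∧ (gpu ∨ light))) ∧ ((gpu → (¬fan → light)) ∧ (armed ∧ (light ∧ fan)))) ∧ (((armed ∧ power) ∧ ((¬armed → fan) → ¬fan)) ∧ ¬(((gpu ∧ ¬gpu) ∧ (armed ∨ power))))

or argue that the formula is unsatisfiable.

UNSATISFIABLE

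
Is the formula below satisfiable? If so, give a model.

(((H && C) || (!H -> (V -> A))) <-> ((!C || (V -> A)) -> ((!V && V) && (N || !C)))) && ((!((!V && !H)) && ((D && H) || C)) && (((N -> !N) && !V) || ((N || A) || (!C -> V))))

A: False; N: True; V: True; H: True; C: True; D: False

  ((H && C) || (!H -> (V -> A))) <-> ((!C || (V -> A)) -> ((!V && V) && (N || !C))) = True
    (H && C) || (!H -> (V -> A)) = True
      H && C = True
      !H -> (V -> A) = True
        !H = False
        V -> A = False
    (!C || (V -> A)) -> ((!V && V) && (N || !C)) = True
      !C || (V -> A) = False
        !C = False
        V -> A = False
      (!V && V) && (N || !C) = False
        !V && V = False
          !V = False
        N || !C = True
          !C = False
  (!((!V && !H)) && ((D && H) || C)) && (((N -> !N) && !V) || ((N || A) || (!C -> V))) = True
    !((!V && !H)) && ((D && H) || C) = True
      !((!V && !H)) = True
        !V && !H = False
          !V = False
          !H = False
      (D && H) || C = True
        D && H = False
    ((N -> !N) && !V) || ((N || A) || (!C -> V)) = True
      (N -> !N) && !V = False
        N -> !N = False
          !N = False
        !V = False
      (N || A) || (!C -> V) = True
        N || A = True
        !C -> V = True
          !C = False
Both conjuncts True, so the formula holds.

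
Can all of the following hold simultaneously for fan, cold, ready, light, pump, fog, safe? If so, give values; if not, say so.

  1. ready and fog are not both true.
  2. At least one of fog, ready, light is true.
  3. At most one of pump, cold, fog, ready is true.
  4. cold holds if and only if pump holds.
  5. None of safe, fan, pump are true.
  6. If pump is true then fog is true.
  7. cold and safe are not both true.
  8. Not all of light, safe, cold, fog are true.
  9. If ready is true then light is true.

fan = False, cold = False, ready = False, light = True, pump = False, fog = True, safe = False

  (1) ready=F, fog=T — not both ✓
  (2) {fog, ready, light}: 2 true — at least one ✓
  (3) {pump, cold, fog, ready}: 1 true — at most one ✓
  (4) cold=F, pump=F — same ✓
  (5) {safe, fan, pump}: 0 true — none ✓
  (6) pump=F ⇒ fog: vacuous ✓
  (7) cold=F, safe=F — not both ✓
  (8) {light, safe, cold, fog}: 2/4 true — not all ✓
  (9) ready=F ⇒ light: vacuous ✓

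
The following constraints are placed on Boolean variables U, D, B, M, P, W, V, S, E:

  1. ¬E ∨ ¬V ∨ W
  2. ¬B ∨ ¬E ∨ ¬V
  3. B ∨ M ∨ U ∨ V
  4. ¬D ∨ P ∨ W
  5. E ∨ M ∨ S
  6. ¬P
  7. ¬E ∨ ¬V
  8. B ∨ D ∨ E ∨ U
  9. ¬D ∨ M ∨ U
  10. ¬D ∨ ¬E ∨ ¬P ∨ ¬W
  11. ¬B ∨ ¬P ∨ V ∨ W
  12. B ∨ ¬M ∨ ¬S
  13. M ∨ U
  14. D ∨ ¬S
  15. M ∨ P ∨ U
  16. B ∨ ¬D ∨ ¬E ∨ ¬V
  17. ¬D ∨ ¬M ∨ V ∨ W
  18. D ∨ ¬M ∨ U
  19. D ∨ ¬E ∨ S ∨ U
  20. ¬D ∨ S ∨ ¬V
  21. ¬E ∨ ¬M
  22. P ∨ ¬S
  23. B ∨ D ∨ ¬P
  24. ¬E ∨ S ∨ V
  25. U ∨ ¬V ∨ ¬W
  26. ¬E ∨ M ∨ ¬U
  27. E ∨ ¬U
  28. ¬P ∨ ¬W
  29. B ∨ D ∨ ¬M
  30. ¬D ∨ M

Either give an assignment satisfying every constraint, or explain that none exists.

Unit clause (¬P) forces P = False.
In (P ∨ ¬S) only ¬S is left, so S = False.
Try U = True:
  (E ∨ ¬U) forces E = True.
  (¬E ∨ ¬V) forces V = False.
  clause (¬E ∨ S ∨ V) is falsified — backtrack.
So U = False.
  then (M ∨ U) forces M = True.
  then (D ∨ ¬M ∨ U) forces D = True.
  then (¬D ∨ S ∨ ¬V) forces V = False.
  then (¬E ∨ ¬M) forces E = False.
  then (¬D ∨ P ∨ W) forces W = True.
Set B = False.
All clauses satisfied.

U = False, D = True, B = False, M = True, P = False, W = True, V = False, S = False, E = False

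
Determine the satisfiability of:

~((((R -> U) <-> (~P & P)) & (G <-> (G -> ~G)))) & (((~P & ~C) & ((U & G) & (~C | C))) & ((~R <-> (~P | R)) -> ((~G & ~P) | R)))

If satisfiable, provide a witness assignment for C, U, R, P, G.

C = False, U = True, R = True, P = False, G = True

  ~((((R -> U) <-> (~P & P)) & (G <-> (G -> ~G)))) = True
    ((R -> U) <-> (~P & P)) & (G <-> (G -> ~G)) = False
      (R -> U) <-> (~P & P) = False
        R -> U = True
        ~P & P = False
          ~P = True
      G <-> (G -> ~G) = False
        G -> ~G = False
          ~G = False
  ((~P & ~C) & ((U & G) & (~C | C))) & ((~R <-> (~P | R)) -> ((~G & ~P) | R)) = True
    (~P & ~C) & ((U & G) & (~C | C)) = True
      ~P & ~C = True
        ~P = True
        ~C = True
      (U & G) & (~C | C) = True
        U & G = True
        ~C | C = True
          ~C = True
    (~R <-> (~P | R)) -> ((~G & ~P) | R) = True
      ~R <-> (~P | R) = False
        ~R = False
        ~P | R = True
          ~P = True
      (~G & ~P) | R = True
        ~G & ~P = False
          ~G = False
          ~P = True
Both conjuncts True, so the formula holds.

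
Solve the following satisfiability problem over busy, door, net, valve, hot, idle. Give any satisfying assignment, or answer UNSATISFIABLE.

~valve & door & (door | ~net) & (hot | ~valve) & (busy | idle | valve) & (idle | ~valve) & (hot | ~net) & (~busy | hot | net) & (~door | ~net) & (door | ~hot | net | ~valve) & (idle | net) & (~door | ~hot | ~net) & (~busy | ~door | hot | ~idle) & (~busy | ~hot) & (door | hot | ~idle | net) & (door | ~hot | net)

Unit clause (~valve) forces valve = False.
Unit clause (door) forces door = True.
In (~door | ~net) only ~net is left, so net = False.
In (idle | net) only idle is left, so idle = True.
Try busy = True:
  (~busy | hot | net) forces hot = True.
  clause (~busy | ~hot) is falsified — backtrack.
So busy = False.
Set hot = True.
All clauses satisfied.

busy=F, door=T, net=F, valve=F, hot=T, idle=T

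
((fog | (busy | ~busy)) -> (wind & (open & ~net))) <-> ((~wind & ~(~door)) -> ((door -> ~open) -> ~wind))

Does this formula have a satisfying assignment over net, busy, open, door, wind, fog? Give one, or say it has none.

net = False; busy = False; open = True; door = True; wind = True; fog = True

  ((fog | (busy | ~busy)) -> (wind & (open & ~net))) <-> ((~wind & ~(~door)) -> ((door -> ~open) -> ~wind)) = True
    (fog | (busy | ~busy)) -> (wind & (open & ~net)) = True
      fog | (busy | ~busy) = True
        busy | ~busy = True
          ~busy = True
      wind & (open & ~net) = True
        open & ~net = True
          ~net = True
    (~wind & ~(~door)) -> ((door -> ~open) -> ~wind) = True
      ~wind & ~(~door) = False
        ~wind = False
        ~(~door) = True
          ~door = False
      (door -> ~open) -> ~wind = True
        door -> ~open = False
          ~open = False
        ~wind = False
The formula evaluates to True.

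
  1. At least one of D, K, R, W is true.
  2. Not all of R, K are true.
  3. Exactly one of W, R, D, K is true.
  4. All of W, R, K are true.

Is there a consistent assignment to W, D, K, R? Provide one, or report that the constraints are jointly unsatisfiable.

The formula is unsatisfiable.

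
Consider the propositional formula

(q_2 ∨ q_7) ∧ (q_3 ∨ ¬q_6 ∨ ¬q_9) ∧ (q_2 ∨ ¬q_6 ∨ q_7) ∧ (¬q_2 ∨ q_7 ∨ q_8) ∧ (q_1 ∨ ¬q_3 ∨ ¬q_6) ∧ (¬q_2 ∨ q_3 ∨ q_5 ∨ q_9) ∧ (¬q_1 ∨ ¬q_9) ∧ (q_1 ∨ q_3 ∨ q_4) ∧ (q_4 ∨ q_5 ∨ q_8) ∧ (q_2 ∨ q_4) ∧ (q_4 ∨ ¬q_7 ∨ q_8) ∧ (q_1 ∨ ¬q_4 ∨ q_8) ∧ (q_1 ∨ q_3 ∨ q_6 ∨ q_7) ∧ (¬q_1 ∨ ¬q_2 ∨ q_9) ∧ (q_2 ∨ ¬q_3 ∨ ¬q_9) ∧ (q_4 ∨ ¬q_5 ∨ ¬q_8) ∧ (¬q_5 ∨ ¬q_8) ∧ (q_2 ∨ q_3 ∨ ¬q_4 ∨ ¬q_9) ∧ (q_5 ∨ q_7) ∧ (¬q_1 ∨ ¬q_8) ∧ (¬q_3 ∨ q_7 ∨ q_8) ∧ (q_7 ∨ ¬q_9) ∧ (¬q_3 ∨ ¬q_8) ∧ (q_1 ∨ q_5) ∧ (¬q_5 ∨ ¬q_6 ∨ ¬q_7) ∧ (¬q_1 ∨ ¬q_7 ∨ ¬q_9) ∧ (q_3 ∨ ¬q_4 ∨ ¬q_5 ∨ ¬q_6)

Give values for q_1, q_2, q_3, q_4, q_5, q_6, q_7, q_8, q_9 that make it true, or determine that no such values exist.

q_1: True; q_2: False; q_3: True; q_4: True; q_5: False; q_6: False; q_7: True; q_8: False; q_9: False

Set q_1 = True.
  then (¬q_1 ∨ ¬q_9) forces q_9 = False.
  then (¬q_1 ∨ ¬q_2 ∨ q_9) forces q_2 = False.
  then (¬q_1 ∨ ¬q_8) forces q_8 = False.
  then (q_2 ∨ q_7) forces q_7 = True.
  then (q_2 ∨ q_4) forces q_4 = True.
Set q_3 = True.
Set q_5 = False.
Set q_6 = False.
All clauses satisfied.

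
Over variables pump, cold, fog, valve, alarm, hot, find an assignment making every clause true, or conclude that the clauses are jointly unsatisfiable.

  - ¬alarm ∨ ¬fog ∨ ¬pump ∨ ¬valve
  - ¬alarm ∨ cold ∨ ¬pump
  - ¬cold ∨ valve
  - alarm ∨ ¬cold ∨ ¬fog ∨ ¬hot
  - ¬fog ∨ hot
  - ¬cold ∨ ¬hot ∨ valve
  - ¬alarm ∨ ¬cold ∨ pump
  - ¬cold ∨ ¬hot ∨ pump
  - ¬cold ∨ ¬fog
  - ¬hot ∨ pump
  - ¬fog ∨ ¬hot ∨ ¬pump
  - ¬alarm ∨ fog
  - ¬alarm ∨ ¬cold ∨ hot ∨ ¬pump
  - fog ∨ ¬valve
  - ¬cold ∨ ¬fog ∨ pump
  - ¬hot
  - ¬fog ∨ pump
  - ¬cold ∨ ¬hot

Unit clause (¬hot) forces hot = False.
In (¬fog ∨ hot) only ¬fog is left, so fog = False.
In (¬alarm ∨ fog) only ¬alarm is left, so alarm = False.
In (fog ∨ ¬valve) only ¬valve is left, so valve = False.
In (¬cold ∨ valve) only ¬cold is left, so cold = False.
Set pump = False.
All clauses satisfied.

pump: False, cold: False, fog: False, valve: False, alarm: False, hot: False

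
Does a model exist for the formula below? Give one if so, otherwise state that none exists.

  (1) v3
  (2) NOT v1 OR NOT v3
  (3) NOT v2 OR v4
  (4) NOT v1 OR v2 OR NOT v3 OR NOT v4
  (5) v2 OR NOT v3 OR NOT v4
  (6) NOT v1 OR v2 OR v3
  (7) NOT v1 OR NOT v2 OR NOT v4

Unit clause (v3) forces v3 = True.
In (NOT v1 OR NOT v3) only NOT v1 is left, so v1 = False.
Set v2 = False.
  then (v2 OR NOT v3 OR NOT v4) forces v4 = False.
Check each clause:
  (v3): v3 holds.
  (NOT v1 OR NOT v3): NOT v1 holds.
  (NOT v2 OR v4): NOT v2 holds.
  (NOT v1 OR v2 OR NOT v3 OR NOT v4): NOT v1 holds.
  (v2 OR NOT v3 OR NOT v4): NOT v4 holds.
  (NOT v1 OR v2 OR v3): NOT v1 holds.
  (NOT v1 OR NOT v2 OR NOT v4): NOT v1 holds.
All clauses satisfied.

v1 = False; v2 = False; v3 = True; v4 = False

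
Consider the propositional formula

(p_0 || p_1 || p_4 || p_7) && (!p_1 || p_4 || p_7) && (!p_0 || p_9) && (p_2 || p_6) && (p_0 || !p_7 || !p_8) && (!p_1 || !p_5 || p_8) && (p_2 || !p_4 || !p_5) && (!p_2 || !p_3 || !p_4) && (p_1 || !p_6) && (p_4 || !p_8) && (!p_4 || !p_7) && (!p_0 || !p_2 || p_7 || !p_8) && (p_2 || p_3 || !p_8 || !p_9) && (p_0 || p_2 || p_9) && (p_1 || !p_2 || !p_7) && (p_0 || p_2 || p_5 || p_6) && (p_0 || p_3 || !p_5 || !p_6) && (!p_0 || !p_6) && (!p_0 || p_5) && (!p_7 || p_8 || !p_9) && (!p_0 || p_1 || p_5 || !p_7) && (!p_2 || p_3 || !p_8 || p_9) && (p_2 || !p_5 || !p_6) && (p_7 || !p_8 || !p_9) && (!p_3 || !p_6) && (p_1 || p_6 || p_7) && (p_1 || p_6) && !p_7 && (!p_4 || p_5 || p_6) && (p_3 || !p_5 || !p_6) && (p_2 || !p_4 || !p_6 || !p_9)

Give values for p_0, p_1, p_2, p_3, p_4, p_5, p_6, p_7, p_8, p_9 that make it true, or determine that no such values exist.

Unit clause (!p_7) forces p_7 = False.
Set p_0 = False.
Set p_1 = True.
  then (!p_1 || p_4 || p_7) forces p_4 = True.
Set p_2 = True.
  then (!p_2 || !p_3 || !p_4) forces p_3 = False.
Try p_5 = True:
  (!p_1 || !p_5 || p_8) forces p_8 = True.
  (p_0 || p_3 || !p_5 || !p_6) forces p_6 = False.
  (!p_2 || p_3 || !p_8 || p_9) forces p_9 = True.
  clause (p_7 || !p_8 || !p_9) is falsified — backtrack.
So p_5 = False.
  then (!p_4 || p_5 || p_6) forces p_6 = True.
Try p_8 = True:
  (!p_2 || p_3 || !p_8 || p_9) forces p_9 = True.
  clause (p_7 || !p_8 || !p_9) is falsified — backtrack.
So p_8 = False.
Set p_9 = False.
All clauses satisfied.

p_0 = False, p_1 = True, p_2 = True, p_3 = False, p_4 = True, p_5 = False, p_6 = True, p_7 = False, p_8 = False, p_9 = False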